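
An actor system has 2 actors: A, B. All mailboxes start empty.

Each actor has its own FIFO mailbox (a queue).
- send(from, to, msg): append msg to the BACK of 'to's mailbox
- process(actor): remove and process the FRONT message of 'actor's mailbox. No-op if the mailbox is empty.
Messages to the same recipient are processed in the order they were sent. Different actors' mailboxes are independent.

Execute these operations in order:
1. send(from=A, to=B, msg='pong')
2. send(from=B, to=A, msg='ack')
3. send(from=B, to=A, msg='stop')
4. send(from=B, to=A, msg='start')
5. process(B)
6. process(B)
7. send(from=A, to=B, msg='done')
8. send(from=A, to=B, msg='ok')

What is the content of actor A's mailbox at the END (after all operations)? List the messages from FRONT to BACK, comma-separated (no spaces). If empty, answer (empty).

After 1 (send(from=A, to=B, msg='pong')): A:[] B:[pong]
After 2 (send(from=B, to=A, msg='ack')): A:[ack] B:[pong]
After 3 (send(from=B, to=A, msg='stop')): A:[ack,stop] B:[pong]
After 4 (send(from=B, to=A, msg='start')): A:[ack,stop,start] B:[pong]
After 5 (process(B)): A:[ack,stop,start] B:[]
After 6 (process(B)): A:[ack,stop,start] B:[]
After 7 (send(from=A, to=B, msg='done')): A:[ack,stop,start] B:[done]
After 8 (send(from=A, to=B, msg='ok')): A:[ack,stop,start] B:[done,ok]

Answer: ack,stop,start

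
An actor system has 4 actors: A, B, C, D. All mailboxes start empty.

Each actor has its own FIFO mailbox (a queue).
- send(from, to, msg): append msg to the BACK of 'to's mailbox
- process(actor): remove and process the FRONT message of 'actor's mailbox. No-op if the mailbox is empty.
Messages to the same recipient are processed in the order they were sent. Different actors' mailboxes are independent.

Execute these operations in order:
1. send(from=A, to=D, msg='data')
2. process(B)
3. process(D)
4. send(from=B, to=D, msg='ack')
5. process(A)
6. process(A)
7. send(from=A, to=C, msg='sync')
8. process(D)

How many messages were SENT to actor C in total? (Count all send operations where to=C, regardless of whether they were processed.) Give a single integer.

After 1 (send(from=A, to=D, msg='data')): A:[] B:[] C:[] D:[data]
After 2 (process(B)): A:[] B:[] C:[] D:[data]
After 3 (process(D)): A:[] B:[] C:[] D:[]
After 4 (send(from=B, to=D, msg='ack')): A:[] B:[] C:[] D:[ack]
After 5 (process(A)): A:[] B:[] C:[] D:[ack]
After 6 (process(A)): A:[] B:[] C:[] D:[ack]
After 7 (send(from=A, to=C, msg='sync')): A:[] B:[] C:[sync] D:[ack]
After 8 (process(D)): A:[] B:[] C:[sync] D:[]

Answer: 1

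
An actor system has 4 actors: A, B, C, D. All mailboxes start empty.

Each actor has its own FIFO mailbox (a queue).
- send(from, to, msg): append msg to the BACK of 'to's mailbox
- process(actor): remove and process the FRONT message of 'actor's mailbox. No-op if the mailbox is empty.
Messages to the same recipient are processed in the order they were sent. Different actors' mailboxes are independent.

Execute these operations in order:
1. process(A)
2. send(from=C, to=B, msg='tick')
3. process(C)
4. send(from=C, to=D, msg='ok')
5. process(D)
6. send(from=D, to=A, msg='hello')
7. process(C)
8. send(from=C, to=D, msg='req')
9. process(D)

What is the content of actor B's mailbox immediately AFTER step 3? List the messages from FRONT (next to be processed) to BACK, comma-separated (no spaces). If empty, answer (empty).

After 1 (process(A)): A:[] B:[] C:[] D:[]
After 2 (send(from=C, to=B, msg='tick')): A:[] B:[tick] C:[] D:[]
After 3 (process(C)): A:[] B:[tick] C:[] D:[]

tick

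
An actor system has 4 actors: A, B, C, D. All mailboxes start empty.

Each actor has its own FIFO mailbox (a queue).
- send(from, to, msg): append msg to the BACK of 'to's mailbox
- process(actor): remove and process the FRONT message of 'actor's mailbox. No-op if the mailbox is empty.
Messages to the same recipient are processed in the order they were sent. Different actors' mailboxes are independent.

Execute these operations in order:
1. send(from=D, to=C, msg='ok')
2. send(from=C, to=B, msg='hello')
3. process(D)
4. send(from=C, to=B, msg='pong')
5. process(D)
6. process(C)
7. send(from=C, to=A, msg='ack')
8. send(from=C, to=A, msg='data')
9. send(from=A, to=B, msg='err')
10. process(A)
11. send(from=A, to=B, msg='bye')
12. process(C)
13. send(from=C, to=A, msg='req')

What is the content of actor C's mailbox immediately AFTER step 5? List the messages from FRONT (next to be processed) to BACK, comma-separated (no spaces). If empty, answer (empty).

After 1 (send(from=D, to=C, msg='ok')): A:[] B:[] C:[ok] D:[]
After 2 (send(from=C, to=B, msg='hello')): A:[] B:[hello] C:[ok] D:[]
After 3 (process(D)): A:[] B:[hello] C:[ok] D:[]
After 4 (send(from=C, to=B, msg='pong')): A:[] B:[hello,pong] C:[ok] D:[]
After 5 (process(D)): A:[] B:[hello,pong] C:[ok] D:[]

ok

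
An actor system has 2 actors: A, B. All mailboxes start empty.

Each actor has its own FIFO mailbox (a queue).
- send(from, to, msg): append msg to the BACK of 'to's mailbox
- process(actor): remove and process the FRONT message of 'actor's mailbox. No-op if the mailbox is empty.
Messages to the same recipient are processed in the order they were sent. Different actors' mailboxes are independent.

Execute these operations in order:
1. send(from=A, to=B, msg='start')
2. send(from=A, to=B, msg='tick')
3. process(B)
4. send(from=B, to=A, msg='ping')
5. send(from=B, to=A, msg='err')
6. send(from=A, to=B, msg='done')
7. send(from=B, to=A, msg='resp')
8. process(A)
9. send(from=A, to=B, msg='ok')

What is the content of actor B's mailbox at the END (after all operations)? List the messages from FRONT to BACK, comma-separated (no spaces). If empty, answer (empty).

After 1 (send(from=A, to=B, msg='start')): A:[] B:[start]
After 2 (send(from=A, to=B, msg='tick')): A:[] B:[start,tick]
After 3 (process(B)): A:[] B:[tick]
After 4 (send(from=B, to=A, msg='ping')): A:[ping] B:[tick]
After 5 (send(from=B, to=A, msg='err')): A:[ping,err] B:[tick]
After 6 (send(from=A, to=B, msg='done')): A:[ping,err] B:[tick,done]
After 7 (send(from=B, to=A, msg='resp')): A:[ping,err,resp] B:[tick,done]
After 8 (process(A)): A:[err,resp] B:[tick,done]
After 9 (send(from=A, to=B, msg='ok')): A:[err,resp] B:[tick,done,ok]

Answer: tick,done,ok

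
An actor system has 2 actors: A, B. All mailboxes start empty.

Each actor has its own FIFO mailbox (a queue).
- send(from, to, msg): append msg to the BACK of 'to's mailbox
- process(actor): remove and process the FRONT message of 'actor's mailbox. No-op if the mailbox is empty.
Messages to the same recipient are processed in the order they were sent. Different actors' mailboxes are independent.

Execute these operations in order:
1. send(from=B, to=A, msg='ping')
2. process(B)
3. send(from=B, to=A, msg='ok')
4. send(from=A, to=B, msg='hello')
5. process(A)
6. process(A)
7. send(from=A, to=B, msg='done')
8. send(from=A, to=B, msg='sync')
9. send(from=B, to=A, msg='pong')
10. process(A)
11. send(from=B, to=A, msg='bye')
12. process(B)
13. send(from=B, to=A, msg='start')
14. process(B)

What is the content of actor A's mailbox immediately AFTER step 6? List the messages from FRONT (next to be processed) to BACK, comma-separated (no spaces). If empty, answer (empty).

After 1 (send(from=B, to=A, msg='ping')): A:[ping] B:[]
After 2 (process(B)): A:[ping] B:[]
After 3 (send(from=B, to=A, msg='ok')): A:[ping,ok] B:[]
After 4 (send(from=A, to=B, msg='hello')): A:[ping,ok] B:[hello]
After 5 (process(A)): A:[ok] B:[hello]
After 6 (process(A)): A:[] B:[hello]

(empty)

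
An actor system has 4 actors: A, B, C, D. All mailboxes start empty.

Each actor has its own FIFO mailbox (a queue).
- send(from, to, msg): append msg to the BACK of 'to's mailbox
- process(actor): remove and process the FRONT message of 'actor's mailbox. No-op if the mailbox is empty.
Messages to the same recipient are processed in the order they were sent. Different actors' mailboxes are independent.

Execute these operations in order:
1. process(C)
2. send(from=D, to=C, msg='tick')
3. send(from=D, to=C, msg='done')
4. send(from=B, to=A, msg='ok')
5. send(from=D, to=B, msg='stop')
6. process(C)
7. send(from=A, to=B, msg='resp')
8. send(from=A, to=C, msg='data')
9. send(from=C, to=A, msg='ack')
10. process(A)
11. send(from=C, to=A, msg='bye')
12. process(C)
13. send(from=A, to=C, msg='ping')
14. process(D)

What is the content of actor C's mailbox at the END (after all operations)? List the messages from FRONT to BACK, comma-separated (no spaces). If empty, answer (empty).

Answer: data,ping

Derivation:
After 1 (process(C)): A:[] B:[] C:[] D:[]
After 2 (send(from=D, to=C, msg='tick')): A:[] B:[] C:[tick] D:[]
After 3 (send(from=D, to=C, msg='done')): A:[] B:[] C:[tick,done] D:[]
After 4 (send(from=B, to=A, msg='ok')): A:[ok] B:[] C:[tick,done] D:[]
After 5 (send(from=D, to=B, msg='stop')): A:[ok] B:[stop] C:[tick,done] D:[]
After 6 (process(C)): A:[ok] B:[stop] C:[done] D:[]
After 7 (send(from=A, to=B, msg='resp')): A:[ok] B:[stop,resp] C:[done] D:[]
After 8 (send(from=A, to=C, msg='data')): A:[ok] B:[stop,resp] C:[done,data] D:[]
After 9 (send(from=C, to=A, msg='ack')): A:[ok,ack] B:[stop,resp] C:[done,data] D:[]
After 10 (process(A)): A:[ack] B:[stop,resp] C:[done,data] D:[]
After 11 (send(from=C, to=A, msg='bye')): A:[ack,bye] B:[stop,resp] C:[done,data] D:[]
After 12 (process(C)): A:[ack,bye] B:[stop,resp] C:[data] D:[]
After 13 (send(from=A, to=C, msg='ping')): A:[ack,bye] B:[stop,resp] C:[data,ping] D:[]
After 14 (process(D)): A:[ack,bye] B:[stop,resp] C:[data,ping] D:[]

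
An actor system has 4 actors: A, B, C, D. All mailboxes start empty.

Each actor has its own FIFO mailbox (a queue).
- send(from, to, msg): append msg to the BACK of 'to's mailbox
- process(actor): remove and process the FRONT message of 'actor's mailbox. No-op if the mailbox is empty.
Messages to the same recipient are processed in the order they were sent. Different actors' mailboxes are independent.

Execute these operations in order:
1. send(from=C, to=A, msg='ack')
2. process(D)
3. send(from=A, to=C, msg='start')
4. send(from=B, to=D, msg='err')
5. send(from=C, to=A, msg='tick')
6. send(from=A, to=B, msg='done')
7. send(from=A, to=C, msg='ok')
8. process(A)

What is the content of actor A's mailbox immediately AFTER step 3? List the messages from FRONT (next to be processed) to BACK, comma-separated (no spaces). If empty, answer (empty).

After 1 (send(from=C, to=A, msg='ack')): A:[ack] B:[] C:[] D:[]
After 2 (process(D)): A:[ack] B:[] C:[] D:[]
After 3 (send(from=A, to=C, msg='start')): A:[ack] B:[] C:[start] D:[]

ack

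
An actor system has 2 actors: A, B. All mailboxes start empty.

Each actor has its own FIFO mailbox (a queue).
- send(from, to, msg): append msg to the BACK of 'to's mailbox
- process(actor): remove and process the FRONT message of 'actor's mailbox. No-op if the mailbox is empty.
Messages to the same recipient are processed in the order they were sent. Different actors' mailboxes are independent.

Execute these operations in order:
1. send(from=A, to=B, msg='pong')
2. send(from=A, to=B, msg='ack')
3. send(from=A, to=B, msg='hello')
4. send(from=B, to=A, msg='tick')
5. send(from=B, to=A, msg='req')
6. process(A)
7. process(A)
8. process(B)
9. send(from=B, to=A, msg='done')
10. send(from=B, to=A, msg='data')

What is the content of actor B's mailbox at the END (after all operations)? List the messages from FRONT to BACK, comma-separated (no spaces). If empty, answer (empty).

After 1 (send(from=A, to=B, msg='pong')): A:[] B:[pong]
After 2 (send(from=A, to=B, msg='ack')): A:[] B:[pong,ack]
After 3 (send(from=A, to=B, msg='hello')): A:[] B:[pong,ack,hello]
After 4 (send(from=B, to=A, msg='tick')): A:[tick] B:[pong,ack,hello]
After 5 (send(from=B, to=A, msg='req')): A:[tick,req] B:[pong,ack,hello]
After 6 (process(A)): A:[req] B:[pong,ack,hello]
After 7 (process(A)): A:[] B:[pong,ack,hello]
After 8 (process(B)): A:[] B:[ack,hello]
After 9 (send(from=B, to=A, msg='done')): A:[done] B:[ack,hello]
After 10 (send(from=B, to=A, msg='data')): A:[done,data] B:[ack,hello]

Answer: ack,hello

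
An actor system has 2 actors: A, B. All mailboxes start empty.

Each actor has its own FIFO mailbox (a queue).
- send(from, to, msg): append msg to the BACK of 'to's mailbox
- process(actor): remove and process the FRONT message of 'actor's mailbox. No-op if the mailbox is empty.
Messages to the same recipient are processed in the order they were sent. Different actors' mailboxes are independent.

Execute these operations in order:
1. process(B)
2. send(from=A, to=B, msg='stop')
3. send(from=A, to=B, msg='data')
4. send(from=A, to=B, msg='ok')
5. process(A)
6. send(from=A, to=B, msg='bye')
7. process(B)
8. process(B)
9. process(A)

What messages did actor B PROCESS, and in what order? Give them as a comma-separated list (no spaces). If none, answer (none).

Answer: stop,data

Derivation:
After 1 (process(B)): A:[] B:[]
After 2 (send(from=A, to=B, msg='stop')): A:[] B:[stop]
After 3 (send(from=A, to=B, msg='data')): A:[] B:[stop,data]
After 4 (send(from=A, to=B, msg='ok')): A:[] B:[stop,data,ok]
After 5 (process(A)): A:[] B:[stop,data,ok]
After 6 (send(from=A, to=B, msg='bye')): A:[] B:[stop,data,ok,bye]
After 7 (process(B)): A:[] B:[data,ok,bye]
After 8 (process(B)): A:[] B:[ok,bye]
After 9 (process(A)): A:[] B:[ok,bye]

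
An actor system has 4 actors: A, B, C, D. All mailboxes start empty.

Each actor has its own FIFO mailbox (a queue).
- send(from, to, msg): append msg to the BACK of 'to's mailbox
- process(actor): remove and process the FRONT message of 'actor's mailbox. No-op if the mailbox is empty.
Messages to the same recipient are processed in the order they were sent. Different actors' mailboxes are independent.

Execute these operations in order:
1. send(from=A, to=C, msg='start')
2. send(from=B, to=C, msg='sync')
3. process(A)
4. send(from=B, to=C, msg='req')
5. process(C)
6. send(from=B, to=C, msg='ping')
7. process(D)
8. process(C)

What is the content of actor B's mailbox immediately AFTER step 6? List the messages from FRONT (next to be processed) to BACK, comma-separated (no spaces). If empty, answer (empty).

After 1 (send(from=A, to=C, msg='start')): A:[] B:[] C:[start] D:[]
After 2 (send(from=B, to=C, msg='sync')): A:[] B:[] C:[start,sync] D:[]
After 3 (process(A)): A:[] B:[] C:[start,sync] D:[]
After 4 (send(from=B, to=C, msg='req')): A:[] B:[] C:[start,sync,req] D:[]
After 5 (process(C)): A:[] B:[] C:[sync,req] D:[]
After 6 (send(from=B, to=C, msg='ping')): A:[] B:[] C:[sync,req,ping] D:[]

(empty)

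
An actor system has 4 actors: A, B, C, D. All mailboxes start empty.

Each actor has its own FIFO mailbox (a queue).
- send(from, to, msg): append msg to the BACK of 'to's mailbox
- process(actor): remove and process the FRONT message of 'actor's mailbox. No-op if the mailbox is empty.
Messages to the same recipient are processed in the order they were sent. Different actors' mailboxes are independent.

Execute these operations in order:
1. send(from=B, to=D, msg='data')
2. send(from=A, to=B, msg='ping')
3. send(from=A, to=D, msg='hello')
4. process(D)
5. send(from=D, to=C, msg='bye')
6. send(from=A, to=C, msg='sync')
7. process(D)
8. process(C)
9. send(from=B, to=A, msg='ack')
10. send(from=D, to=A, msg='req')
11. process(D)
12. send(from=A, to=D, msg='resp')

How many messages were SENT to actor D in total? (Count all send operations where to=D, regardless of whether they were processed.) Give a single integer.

After 1 (send(from=B, to=D, msg='data')): A:[] B:[] C:[] D:[data]
After 2 (send(from=A, to=B, msg='ping')): A:[] B:[ping] C:[] D:[data]
After 3 (send(from=A, to=D, msg='hello')): A:[] B:[ping] C:[] D:[data,hello]
After 4 (process(D)): A:[] B:[ping] C:[] D:[hello]
After 5 (send(from=D, to=C, msg='bye')): A:[] B:[ping] C:[bye] D:[hello]
After 6 (send(from=A, to=C, msg='sync')): A:[] B:[ping] C:[bye,sync] D:[hello]
After 7 (process(D)): A:[] B:[ping] C:[bye,sync] D:[]
After 8 (process(C)): A:[] B:[ping] C:[sync] D:[]
After 9 (send(from=B, to=A, msg='ack')): A:[ack] B:[ping] C:[sync] D:[]
After 10 (send(from=D, to=A, msg='req')): A:[ack,req] B:[ping] C:[sync] D:[]
After 11 (process(D)): A:[ack,req] B:[ping] C:[sync] D:[]
After 12 (send(from=A, to=D, msg='resp')): A:[ack,req] B:[ping] C:[sync] D:[resp]

Answer: 3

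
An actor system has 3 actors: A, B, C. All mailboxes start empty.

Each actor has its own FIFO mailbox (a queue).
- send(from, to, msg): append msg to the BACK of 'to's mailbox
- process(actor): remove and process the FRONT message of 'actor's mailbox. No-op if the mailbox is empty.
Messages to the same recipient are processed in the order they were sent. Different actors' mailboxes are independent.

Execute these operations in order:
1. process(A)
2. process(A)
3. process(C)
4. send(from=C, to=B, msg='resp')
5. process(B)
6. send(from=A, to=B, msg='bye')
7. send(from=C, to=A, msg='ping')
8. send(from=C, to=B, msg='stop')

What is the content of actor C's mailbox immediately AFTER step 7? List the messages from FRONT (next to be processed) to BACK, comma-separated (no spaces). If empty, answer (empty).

After 1 (process(A)): A:[] B:[] C:[]
After 2 (process(A)): A:[] B:[] C:[]
After 3 (process(C)): A:[] B:[] C:[]
After 4 (send(from=C, to=B, msg='resp')): A:[] B:[resp] C:[]
After 5 (process(B)): A:[] B:[] C:[]
After 6 (send(from=A, to=B, msg='bye')): A:[] B:[bye] C:[]
After 7 (send(from=C, to=A, msg='ping')): A:[ping] B:[bye] C:[]

(empty)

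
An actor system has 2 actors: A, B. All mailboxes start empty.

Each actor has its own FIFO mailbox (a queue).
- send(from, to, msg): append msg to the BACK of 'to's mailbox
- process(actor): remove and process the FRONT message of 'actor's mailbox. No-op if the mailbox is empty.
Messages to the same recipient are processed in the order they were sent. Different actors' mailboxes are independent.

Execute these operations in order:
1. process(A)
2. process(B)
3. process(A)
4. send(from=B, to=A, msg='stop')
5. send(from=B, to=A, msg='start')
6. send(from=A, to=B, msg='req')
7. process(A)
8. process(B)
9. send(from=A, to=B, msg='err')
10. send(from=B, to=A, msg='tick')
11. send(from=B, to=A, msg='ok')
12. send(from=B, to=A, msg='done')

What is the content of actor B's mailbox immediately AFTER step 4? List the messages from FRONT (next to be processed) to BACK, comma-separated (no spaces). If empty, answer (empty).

After 1 (process(A)): A:[] B:[]
After 2 (process(B)): A:[] B:[]
After 3 (process(A)): A:[] B:[]
After 4 (send(from=B, to=A, msg='stop')): A:[stop] B:[]

(empty)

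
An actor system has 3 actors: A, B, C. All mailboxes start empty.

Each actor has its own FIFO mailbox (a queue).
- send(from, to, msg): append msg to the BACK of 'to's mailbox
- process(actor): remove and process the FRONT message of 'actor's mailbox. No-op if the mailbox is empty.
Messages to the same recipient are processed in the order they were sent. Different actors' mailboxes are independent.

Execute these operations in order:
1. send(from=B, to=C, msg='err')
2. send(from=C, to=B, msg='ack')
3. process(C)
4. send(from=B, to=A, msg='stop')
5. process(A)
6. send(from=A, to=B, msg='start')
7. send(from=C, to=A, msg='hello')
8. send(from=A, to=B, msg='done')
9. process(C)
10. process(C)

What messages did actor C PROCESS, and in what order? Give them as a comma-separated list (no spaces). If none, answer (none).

After 1 (send(from=B, to=C, msg='err')): A:[] B:[] C:[err]
After 2 (send(from=C, to=B, msg='ack')): A:[] B:[ack] C:[err]
After 3 (process(C)): A:[] B:[ack] C:[]
After 4 (send(from=B, to=A, msg='stop')): A:[stop] B:[ack] C:[]
After 5 (process(A)): A:[] B:[ack] C:[]
After 6 (send(from=A, to=B, msg='start')): A:[] B:[ack,start] C:[]
After 7 (send(from=C, to=A, msg='hello')): A:[hello] B:[ack,start] C:[]
After 8 (send(from=A, to=B, msg='done')): A:[hello] B:[ack,start,done] C:[]
After 9 (process(C)): A:[hello] B:[ack,start,done] C:[]
After 10 (process(C)): A:[hello] B:[ack,start,done] C:[]

Answer: err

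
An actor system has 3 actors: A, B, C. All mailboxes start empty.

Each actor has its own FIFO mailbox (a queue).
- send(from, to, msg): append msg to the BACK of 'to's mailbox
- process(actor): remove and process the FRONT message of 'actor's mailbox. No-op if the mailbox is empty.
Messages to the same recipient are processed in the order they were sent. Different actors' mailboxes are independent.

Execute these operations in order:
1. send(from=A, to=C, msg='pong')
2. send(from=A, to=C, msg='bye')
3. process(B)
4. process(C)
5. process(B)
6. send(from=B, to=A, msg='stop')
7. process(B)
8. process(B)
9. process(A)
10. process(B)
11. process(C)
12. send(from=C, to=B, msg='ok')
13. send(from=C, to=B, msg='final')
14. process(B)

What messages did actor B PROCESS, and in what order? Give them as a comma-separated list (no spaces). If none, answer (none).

Answer: ok

Derivation:
After 1 (send(from=A, to=C, msg='pong')): A:[] B:[] C:[pong]
After 2 (send(from=A, to=C, msg='bye')): A:[] B:[] C:[pong,bye]
After 3 (process(B)): A:[] B:[] C:[pong,bye]
After 4 (process(C)): A:[] B:[] C:[bye]
After 5 (process(B)): A:[] B:[] C:[bye]
After 6 (send(from=B, to=A, msg='stop')): A:[stop] B:[] C:[bye]
After 7 (process(B)): A:[stop] B:[] C:[bye]
After 8 (process(B)): A:[stop] B:[] C:[bye]
After 9 (process(A)): A:[] B:[] C:[bye]
After 10 (process(B)): A:[] B:[] C:[bye]
After 11 (process(C)): A:[] B:[] C:[]
After 12 (send(from=C, to=B, msg='ok')): A:[] B:[ok] C:[]
After 13 (send(from=C, to=B, msg='final')): A:[] B:[ok,final] C:[]
After 14 (process(B)): A:[] B:[final] C:[]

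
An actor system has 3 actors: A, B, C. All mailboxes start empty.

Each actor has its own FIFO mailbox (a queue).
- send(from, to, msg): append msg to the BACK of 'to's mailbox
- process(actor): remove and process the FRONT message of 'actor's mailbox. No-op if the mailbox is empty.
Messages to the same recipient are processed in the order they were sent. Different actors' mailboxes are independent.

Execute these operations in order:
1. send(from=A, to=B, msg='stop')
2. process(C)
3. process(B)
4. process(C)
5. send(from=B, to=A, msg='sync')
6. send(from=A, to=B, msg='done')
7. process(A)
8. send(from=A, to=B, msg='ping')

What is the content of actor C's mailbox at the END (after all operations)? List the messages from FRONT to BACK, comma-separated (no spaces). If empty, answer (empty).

After 1 (send(from=A, to=B, msg='stop')): A:[] B:[stop] C:[]
After 2 (process(C)): A:[] B:[stop] C:[]
After 3 (process(B)): A:[] B:[] C:[]
After 4 (process(C)): A:[] B:[] C:[]
After 5 (send(from=B, to=A, msg='sync')): A:[sync] B:[] C:[]
After 6 (send(from=A, to=B, msg='done')): A:[sync] B:[done] C:[]
After 7 (process(A)): A:[] B:[done] C:[]
After 8 (send(from=A, to=B, msg='ping')): A:[] B:[done,ping] C:[]

Answer: (empty)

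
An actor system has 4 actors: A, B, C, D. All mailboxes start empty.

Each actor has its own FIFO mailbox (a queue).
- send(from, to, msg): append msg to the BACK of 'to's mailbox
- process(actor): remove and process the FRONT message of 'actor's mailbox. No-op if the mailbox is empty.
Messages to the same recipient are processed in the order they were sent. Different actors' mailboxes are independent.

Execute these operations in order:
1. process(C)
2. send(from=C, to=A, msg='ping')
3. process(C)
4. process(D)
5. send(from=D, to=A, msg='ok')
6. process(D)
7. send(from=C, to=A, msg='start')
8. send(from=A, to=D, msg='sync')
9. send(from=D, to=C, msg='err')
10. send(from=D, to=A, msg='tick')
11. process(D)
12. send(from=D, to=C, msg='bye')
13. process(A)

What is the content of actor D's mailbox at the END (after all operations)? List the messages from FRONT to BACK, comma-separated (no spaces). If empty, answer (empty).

Answer: (empty)

Derivation:
After 1 (process(C)): A:[] B:[] C:[] D:[]
After 2 (send(from=C, to=A, msg='ping')): A:[ping] B:[] C:[] D:[]
After 3 (process(C)): A:[ping] B:[] C:[] D:[]
After 4 (process(D)): A:[ping] B:[] C:[] D:[]
After 5 (send(from=D, to=A, msg='ok')): A:[ping,ok] B:[] C:[] D:[]
After 6 (process(D)): A:[ping,ok] B:[] C:[] D:[]
After 7 (send(from=C, to=A, msg='start')): A:[ping,ok,start] B:[] C:[] D:[]
After 8 (send(from=A, to=D, msg='sync')): A:[ping,ok,start] B:[] C:[] D:[sync]
After 9 (send(from=D, to=C, msg='err')): A:[ping,ok,start] B:[] C:[err] D:[sync]
After 10 (send(from=D, to=A, msg='tick')): A:[ping,ok,start,tick] B:[] C:[err] D:[sync]
After 11 (process(D)): A:[ping,ok,start,tick] B:[] C:[err] D:[]
After 12 (send(from=D, to=C, msg='bye')): A:[ping,ok,start,tick] B:[] C:[err,bye] D:[]
After 13 (process(A)): A:[ok,start,tick] B:[] C:[err,bye] D:[]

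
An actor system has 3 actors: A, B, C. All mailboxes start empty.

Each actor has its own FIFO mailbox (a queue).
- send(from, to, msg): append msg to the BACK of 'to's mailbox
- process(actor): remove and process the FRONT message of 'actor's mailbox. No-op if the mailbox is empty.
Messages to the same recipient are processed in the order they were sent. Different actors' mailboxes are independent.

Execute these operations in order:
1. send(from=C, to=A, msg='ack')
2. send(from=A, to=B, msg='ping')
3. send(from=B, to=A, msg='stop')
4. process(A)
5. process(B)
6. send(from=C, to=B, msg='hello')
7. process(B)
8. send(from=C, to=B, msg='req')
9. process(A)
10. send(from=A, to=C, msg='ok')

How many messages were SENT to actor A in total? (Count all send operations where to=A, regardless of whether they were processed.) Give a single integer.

After 1 (send(from=C, to=A, msg='ack')): A:[ack] B:[] C:[]
After 2 (send(from=A, to=B, msg='ping')): A:[ack] B:[ping] C:[]
After 3 (send(from=B, to=A, msg='stop')): A:[ack,stop] B:[ping] C:[]
After 4 (process(A)): A:[stop] B:[ping] C:[]
After 5 (process(B)): A:[stop] B:[] C:[]
After 6 (send(from=C, to=B, msg='hello')): A:[stop] B:[hello] C:[]
After 7 (process(B)): A:[stop] B:[] C:[]
After 8 (send(from=C, to=B, msg='req')): A:[stop] B:[req] C:[]
After 9 (process(A)): A:[] B:[req] C:[]
After 10 (send(from=A, to=C, msg='ok')): A:[] B:[req] C:[ok]

Answer: 2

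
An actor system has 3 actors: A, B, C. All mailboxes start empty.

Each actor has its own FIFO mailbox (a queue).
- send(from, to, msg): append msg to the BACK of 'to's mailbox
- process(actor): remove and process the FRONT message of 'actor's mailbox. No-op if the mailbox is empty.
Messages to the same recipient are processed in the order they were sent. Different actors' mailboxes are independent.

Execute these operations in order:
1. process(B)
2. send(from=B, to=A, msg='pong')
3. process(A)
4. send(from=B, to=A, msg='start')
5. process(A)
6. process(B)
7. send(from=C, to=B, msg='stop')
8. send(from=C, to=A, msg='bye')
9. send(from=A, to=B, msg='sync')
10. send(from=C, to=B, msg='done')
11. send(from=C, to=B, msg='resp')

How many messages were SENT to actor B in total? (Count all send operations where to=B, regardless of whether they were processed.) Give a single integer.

After 1 (process(B)): A:[] B:[] C:[]
After 2 (send(from=B, to=A, msg='pong')): A:[pong] B:[] C:[]
After 3 (process(A)): A:[] B:[] C:[]
After 4 (send(from=B, to=A, msg='start')): A:[start] B:[] C:[]
After 5 (process(A)): A:[] B:[] C:[]
After 6 (process(B)): A:[] B:[] C:[]
After 7 (send(from=C, to=B, msg='stop')): A:[] B:[stop] C:[]
After 8 (send(from=C, to=A, msg='bye')): A:[bye] B:[stop] C:[]
After 9 (send(from=A, to=B, msg='sync')): A:[bye] B:[stop,sync] C:[]
After 10 (send(from=C, to=B, msg='done')): A:[bye] B:[stop,sync,done] C:[]
After 11 (send(from=C, to=B, msg='resp')): A:[bye] B:[stop,sync,done,resp] C:[]

Answer: 4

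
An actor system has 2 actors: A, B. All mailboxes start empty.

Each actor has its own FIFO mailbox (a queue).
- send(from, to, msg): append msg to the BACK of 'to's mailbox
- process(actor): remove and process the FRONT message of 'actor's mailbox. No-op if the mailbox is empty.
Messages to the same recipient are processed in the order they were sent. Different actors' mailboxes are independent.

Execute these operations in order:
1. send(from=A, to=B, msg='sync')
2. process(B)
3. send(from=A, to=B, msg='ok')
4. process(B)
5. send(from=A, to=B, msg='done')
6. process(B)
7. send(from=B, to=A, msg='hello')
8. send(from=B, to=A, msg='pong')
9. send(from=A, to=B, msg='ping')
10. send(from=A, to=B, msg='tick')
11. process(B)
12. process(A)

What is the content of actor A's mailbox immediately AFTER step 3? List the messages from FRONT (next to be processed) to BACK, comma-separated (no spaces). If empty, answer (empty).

After 1 (send(from=A, to=B, msg='sync')): A:[] B:[sync]
After 2 (process(B)): A:[] B:[]
After 3 (send(from=A, to=B, msg='ok')): A:[] B:[ok]

(empty)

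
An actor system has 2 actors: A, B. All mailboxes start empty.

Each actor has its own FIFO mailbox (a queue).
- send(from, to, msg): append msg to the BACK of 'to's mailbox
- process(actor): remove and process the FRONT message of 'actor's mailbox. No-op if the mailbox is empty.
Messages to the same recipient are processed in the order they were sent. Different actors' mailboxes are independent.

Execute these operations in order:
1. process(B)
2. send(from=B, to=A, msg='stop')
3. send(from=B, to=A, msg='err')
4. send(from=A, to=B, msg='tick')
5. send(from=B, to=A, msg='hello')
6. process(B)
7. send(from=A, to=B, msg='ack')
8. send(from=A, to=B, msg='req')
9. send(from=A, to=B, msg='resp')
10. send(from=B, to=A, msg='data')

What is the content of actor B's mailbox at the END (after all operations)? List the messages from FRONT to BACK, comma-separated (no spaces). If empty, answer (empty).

Answer: ack,req,resp

Derivation:
After 1 (process(B)): A:[] B:[]
After 2 (send(from=B, to=A, msg='stop')): A:[stop] B:[]
After 3 (send(from=B, to=A, msg='err')): A:[stop,err] B:[]
After 4 (send(from=A, to=B, msg='tick')): A:[stop,err] B:[tick]
After 5 (send(from=B, to=A, msg='hello')): A:[stop,err,hello] B:[tick]
After 6 (process(B)): A:[stop,err,hello] B:[]
After 7 (send(from=A, to=B, msg='ack')): A:[stop,err,hello] B:[ack]
After 8 (send(from=A, to=B, msg='req')): A:[stop,err,hello] B:[ack,req]
After 9 (send(from=A, to=B, msg='resp')): A:[stop,err,hello] B:[ack,req,resp]
After 10 (send(from=B, to=A, msg='data')): A:[stop,err,hello,data] B:[ack,req,resp]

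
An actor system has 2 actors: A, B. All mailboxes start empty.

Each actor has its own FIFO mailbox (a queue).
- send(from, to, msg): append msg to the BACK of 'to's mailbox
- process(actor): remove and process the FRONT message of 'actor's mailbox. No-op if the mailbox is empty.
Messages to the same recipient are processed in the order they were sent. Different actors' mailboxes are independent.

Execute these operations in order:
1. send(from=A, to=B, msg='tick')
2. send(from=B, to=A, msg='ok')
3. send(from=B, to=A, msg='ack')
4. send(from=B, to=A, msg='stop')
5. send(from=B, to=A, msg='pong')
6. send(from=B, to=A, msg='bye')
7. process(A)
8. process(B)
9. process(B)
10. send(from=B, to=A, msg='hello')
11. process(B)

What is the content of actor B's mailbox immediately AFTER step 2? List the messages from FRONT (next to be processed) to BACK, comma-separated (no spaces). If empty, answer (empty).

After 1 (send(from=A, to=B, msg='tick')): A:[] B:[tick]
After 2 (send(from=B, to=A, msg='ok')): A:[ok] B:[tick]

tick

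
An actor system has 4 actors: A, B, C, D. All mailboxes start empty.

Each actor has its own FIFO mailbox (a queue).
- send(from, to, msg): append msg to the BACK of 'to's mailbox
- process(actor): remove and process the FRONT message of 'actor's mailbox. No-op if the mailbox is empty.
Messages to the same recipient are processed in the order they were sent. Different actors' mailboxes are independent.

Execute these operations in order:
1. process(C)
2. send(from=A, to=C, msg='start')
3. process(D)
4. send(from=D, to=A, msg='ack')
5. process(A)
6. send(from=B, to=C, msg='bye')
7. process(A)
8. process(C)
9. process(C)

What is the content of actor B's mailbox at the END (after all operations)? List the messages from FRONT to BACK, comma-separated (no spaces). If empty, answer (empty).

After 1 (process(C)): A:[] B:[] C:[] D:[]
After 2 (send(from=A, to=C, msg='start')): A:[] B:[] C:[start] D:[]
After 3 (process(D)): A:[] B:[] C:[start] D:[]
After 4 (send(from=D, to=A, msg='ack')): A:[ack] B:[] C:[start] D:[]
After 5 (process(A)): A:[] B:[] C:[start] D:[]
After 6 (send(from=B, to=C, msg='bye')): A:[] B:[] C:[start,bye] D:[]
After 7 (process(A)): A:[] B:[] C:[start,bye] D:[]
After 8 (process(C)): A:[] B:[] C:[bye] D:[]
After 9 (process(C)): A:[] B:[] C:[] D:[]

Answer: (empty)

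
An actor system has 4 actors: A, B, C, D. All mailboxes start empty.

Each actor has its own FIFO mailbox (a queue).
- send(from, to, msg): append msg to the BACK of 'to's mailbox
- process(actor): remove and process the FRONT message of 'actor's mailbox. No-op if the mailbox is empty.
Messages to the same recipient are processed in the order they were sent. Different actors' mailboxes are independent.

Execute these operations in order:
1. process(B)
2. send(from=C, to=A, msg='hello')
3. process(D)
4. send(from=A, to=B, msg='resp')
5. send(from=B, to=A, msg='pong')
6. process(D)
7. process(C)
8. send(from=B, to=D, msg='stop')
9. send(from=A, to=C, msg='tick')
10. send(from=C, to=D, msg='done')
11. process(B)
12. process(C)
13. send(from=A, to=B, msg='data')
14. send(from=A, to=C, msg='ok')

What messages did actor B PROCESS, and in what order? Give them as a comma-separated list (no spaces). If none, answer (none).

After 1 (process(B)): A:[] B:[] C:[] D:[]
After 2 (send(from=C, to=A, msg='hello')): A:[hello] B:[] C:[] D:[]
After 3 (process(D)): A:[hello] B:[] C:[] D:[]
After 4 (send(from=A, to=B, msg='resp')): A:[hello] B:[resp] C:[] D:[]
After 5 (send(from=B, to=A, msg='pong')): A:[hello,pong] B:[resp] C:[] D:[]
After 6 (process(D)): A:[hello,pong] B:[resp] C:[] D:[]
After 7 (process(C)): A:[hello,pong] B:[resp] C:[] D:[]
After 8 (send(from=B, to=D, msg='stop')): A:[hello,pong] B:[resp] C:[] D:[stop]
After 9 (send(from=A, to=C, msg='tick')): A:[hello,pong] B:[resp] C:[tick] D:[stop]
After 10 (send(from=C, to=D, msg='done')): A:[hello,pong] B:[resp] C:[tick] D:[stop,done]
After 11 (process(B)): A:[hello,pong] B:[] C:[tick] D:[stop,done]
After 12 (process(C)): A:[hello,pong] B:[] C:[] D:[stop,done]
After 13 (send(from=A, to=B, msg='data')): A:[hello,pong] B:[data] C:[] D:[stop,done]
After 14 (send(from=A, to=C, msg='ok')): A:[hello,pong] B:[data] C:[ok] D:[stop,done]

Answer: resp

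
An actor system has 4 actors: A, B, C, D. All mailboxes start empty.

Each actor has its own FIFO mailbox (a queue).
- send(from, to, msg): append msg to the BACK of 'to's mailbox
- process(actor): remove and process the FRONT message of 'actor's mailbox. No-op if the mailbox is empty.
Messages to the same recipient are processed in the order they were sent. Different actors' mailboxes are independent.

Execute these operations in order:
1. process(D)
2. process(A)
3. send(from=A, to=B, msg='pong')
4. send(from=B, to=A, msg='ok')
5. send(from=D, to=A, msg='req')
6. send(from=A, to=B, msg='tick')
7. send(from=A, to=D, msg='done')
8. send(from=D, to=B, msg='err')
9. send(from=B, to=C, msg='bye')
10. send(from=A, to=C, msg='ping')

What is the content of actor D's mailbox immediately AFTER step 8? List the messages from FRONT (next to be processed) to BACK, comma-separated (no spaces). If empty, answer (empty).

After 1 (process(D)): A:[] B:[] C:[] D:[]
After 2 (process(A)): A:[] B:[] C:[] D:[]
After 3 (send(from=A, to=B, msg='pong')): A:[] B:[pong] C:[] D:[]
After 4 (send(from=B, to=A, msg='ok')): A:[ok] B:[pong] C:[] D:[]
After 5 (send(from=D, to=A, msg='req')): A:[ok,req] B:[pong] C:[] D:[]
After 6 (send(from=A, to=B, msg='tick')): A:[ok,req] B:[pong,tick] C:[] D:[]
After 7 (send(from=A, to=D, msg='done')): A:[ok,req] B:[pong,tick] C:[] D:[done]
After 8 (send(from=D, to=B, msg='err')): A:[ok,req] B:[pong,tick,err] C:[] D:[done]

done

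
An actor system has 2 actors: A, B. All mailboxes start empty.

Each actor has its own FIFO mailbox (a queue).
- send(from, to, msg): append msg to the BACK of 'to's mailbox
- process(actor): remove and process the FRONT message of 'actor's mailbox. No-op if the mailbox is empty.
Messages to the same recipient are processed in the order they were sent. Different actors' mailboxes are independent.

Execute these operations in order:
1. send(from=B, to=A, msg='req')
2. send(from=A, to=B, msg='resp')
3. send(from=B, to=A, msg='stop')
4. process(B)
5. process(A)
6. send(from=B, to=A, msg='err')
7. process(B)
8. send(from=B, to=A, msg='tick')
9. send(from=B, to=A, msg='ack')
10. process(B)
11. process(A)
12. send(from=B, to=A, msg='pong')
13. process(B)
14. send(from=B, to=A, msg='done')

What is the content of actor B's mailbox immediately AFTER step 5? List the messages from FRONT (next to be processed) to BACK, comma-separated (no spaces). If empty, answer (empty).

After 1 (send(from=B, to=A, msg='req')): A:[req] B:[]
After 2 (send(from=A, to=B, msg='resp')): A:[req] B:[resp]
After 3 (send(from=B, to=A, msg='stop')): A:[req,stop] B:[resp]
After 4 (process(B)): A:[req,stop] B:[]
After 5 (process(A)): A:[stop] B:[]

(empty)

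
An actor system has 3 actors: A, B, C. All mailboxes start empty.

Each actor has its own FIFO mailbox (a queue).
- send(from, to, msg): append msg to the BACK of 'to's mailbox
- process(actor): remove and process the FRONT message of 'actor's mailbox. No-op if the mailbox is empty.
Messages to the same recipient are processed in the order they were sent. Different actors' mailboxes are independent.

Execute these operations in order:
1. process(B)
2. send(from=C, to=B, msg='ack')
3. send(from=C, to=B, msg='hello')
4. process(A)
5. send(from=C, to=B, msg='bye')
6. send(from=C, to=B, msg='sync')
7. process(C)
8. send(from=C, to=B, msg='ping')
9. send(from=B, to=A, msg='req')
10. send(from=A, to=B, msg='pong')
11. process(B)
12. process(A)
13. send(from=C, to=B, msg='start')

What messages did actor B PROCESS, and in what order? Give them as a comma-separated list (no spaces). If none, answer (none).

After 1 (process(B)): A:[] B:[] C:[]
After 2 (send(from=C, to=B, msg='ack')): A:[] B:[ack] C:[]
After 3 (send(from=C, to=B, msg='hello')): A:[] B:[ack,hello] C:[]
After 4 (process(A)): A:[] B:[ack,hello] C:[]
After 5 (send(from=C, to=B, msg='bye')): A:[] B:[ack,hello,bye] C:[]
After 6 (send(from=C, to=B, msg='sync')): A:[] B:[ack,hello,bye,sync] C:[]
After 7 (process(C)): A:[] B:[ack,hello,bye,sync] C:[]
After 8 (send(from=C, to=B, msg='ping')): A:[] B:[ack,hello,bye,sync,ping] C:[]
After 9 (send(from=B, to=A, msg='req')): A:[req] B:[ack,hello,bye,sync,ping] C:[]
After 10 (send(from=A, to=B, msg='pong')): A:[req] B:[ack,hello,bye,sync,ping,pong] C:[]
After 11 (process(B)): A:[req] B:[hello,bye,sync,ping,pong] C:[]
After 12 (process(A)): A:[] B:[hello,bye,sync,ping,pong] C:[]
After 13 (send(from=C, to=B, msg='start')): A:[] B:[hello,bye,sync,ping,pong,start] C:[]

Answer: ack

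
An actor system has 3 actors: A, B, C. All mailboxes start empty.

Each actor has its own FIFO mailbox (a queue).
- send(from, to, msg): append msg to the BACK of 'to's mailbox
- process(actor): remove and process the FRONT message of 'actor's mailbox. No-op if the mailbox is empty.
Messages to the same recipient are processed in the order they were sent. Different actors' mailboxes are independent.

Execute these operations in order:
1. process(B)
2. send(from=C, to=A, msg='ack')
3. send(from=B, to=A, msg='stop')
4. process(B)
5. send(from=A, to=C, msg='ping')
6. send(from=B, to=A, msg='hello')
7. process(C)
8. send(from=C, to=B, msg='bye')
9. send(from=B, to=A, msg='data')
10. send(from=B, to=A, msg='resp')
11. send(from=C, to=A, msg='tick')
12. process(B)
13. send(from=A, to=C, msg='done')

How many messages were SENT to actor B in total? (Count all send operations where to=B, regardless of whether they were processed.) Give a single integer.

Answer: 1

Derivation:
After 1 (process(B)): A:[] B:[] C:[]
After 2 (send(from=C, to=A, msg='ack')): A:[ack] B:[] C:[]
After 3 (send(from=B, to=A, msg='stop')): A:[ack,stop] B:[] C:[]
After 4 (process(B)): A:[ack,stop] B:[] C:[]
After 5 (send(from=A, to=C, msg='ping')): A:[ack,stop] B:[] C:[ping]
After 6 (send(from=B, to=A, msg='hello')): A:[ack,stop,hello] B:[] C:[ping]
After 7 (process(C)): A:[ack,stop,hello] B:[] C:[]
After 8 (send(from=C, to=B, msg='bye')): A:[ack,stop,hello] B:[bye] C:[]
After 9 (send(from=B, to=A, msg='data')): A:[ack,stop,hello,data] B:[bye] C:[]
After 10 (send(from=B, to=A, msg='resp')): A:[ack,stop,hello,data,resp] B:[bye] C:[]
After 11 (send(from=C, to=A, msg='tick')): A:[ack,stop,hello,data,resp,tick] B:[bye] C:[]
After 12 (process(B)): A:[ack,stop,hello,data,resp,tick] B:[] C:[]
After 13 (send(from=A, to=C, msg='done')): A:[ack,stop,hello,data,resp,tick] B:[] C:[done]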